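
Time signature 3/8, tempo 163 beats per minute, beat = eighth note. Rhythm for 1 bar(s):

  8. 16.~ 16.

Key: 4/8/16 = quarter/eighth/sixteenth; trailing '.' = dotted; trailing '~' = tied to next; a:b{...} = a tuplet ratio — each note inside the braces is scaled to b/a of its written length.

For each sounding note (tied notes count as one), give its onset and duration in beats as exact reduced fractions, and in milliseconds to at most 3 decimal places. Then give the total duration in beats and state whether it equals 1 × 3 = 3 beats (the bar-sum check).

1) 0.0ms=0b +552.147ms=3/2b
2) 552.147ms=3/2b +552.147ms=3/2b
Σ=3b of 3 (163bpm 3/8) — PASS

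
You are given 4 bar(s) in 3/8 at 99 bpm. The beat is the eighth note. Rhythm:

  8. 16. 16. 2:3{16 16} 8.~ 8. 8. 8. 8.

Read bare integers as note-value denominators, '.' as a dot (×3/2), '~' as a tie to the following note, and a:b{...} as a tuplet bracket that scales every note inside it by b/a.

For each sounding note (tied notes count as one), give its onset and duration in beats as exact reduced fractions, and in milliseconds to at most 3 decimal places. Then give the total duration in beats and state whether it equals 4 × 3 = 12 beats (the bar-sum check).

1) 0.0ms=0b +909.091ms=3/2b
2) 909.091ms=3/2b +454.545ms=3/4b
3) 1363.636ms=9/4b +454.545ms=3/4b
4) 1818.182ms=3b +454.545ms=3/4b
5) 2272.727ms=15/4b +454.545ms=3/4b
6) 2727.273ms=9/2b +1818.182ms=3b
7) 4545.455ms=15/2b +909.091ms=3/2b
8) 5454.545ms=9b +909.091ms=3/2b
9) 6363.636ms=21/2b +909.091ms=3/2b
Σ=12b of 12 (99bpm 3/8) — PASS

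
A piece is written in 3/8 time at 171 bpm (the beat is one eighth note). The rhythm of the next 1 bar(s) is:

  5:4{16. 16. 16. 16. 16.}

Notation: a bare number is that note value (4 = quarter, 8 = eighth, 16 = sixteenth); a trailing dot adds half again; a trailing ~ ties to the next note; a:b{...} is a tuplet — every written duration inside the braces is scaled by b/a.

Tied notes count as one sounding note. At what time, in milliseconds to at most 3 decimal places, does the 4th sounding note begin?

note 4 onset = 9/5b = 631.579ms

1. 0.0ms @ 0 + 210.526ms (3/5)
2. 210.526ms @ 3/5 + 210.526ms (3/5)
3. 421.053ms @ 6/5 + 210.526ms (3/5)
4. 631.579ms @ 9/5 + 210.526ms (3/5)
5. 842.105ms @ 12/5 + 210.526ms (3/5)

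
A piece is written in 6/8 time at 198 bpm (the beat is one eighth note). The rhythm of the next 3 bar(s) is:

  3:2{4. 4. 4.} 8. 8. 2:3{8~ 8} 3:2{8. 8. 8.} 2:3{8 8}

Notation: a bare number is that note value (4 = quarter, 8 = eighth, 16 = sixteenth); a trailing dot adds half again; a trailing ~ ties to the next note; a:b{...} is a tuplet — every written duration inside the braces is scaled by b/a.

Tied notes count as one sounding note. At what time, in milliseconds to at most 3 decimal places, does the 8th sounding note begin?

note 8 onset = 13b = 3939.394ms

1. 0.0ms @ 0 + 606.061ms (2)
2. 606.061ms @ 2 + 606.061ms (2)
3. 1212.121ms @ 4 + 606.061ms (2)
4. 1818.182ms @ 6 + 454.545ms (3/2)
5. 2272.727ms @ 15/2 + 454.545ms (3/2)
6. 2727.273ms @ 9 + 909.091ms (3)
7. 3636.364ms @ 12 + 303.03ms (1)
8. 3939.394ms @ 13 + 303.03ms (1)
9. 4242.424ms @ 14 + 303.03ms (1)
10. 4545.455ms @ 15 + 454.545ms (3/2)
11. 5000.0ms @ 33/2 + 454.545ms (3/2)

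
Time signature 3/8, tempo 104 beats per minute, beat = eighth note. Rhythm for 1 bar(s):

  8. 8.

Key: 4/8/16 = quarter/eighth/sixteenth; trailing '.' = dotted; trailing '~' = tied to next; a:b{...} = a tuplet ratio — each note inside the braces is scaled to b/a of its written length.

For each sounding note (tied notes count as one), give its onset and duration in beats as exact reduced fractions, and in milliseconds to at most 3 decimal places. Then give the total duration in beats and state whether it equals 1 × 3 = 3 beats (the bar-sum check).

1) 0.0ms=0b +865.385ms=3/2b
2) 865.385ms=3/2b +865.385ms=3/2b
Σ=3b of 3 (104bpm 3/8) — PASS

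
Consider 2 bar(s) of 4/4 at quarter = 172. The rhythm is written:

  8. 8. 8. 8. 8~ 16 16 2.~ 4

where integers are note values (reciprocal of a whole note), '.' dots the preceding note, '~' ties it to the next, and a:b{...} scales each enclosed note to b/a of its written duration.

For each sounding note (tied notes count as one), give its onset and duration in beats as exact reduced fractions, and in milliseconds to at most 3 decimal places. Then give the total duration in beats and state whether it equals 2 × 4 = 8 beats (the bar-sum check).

1) 0.0ms=0b +261.628ms=3/4b
2) 261.628ms=3/4b +261.628ms=3/4b
3) 523.256ms=3/2b +261.628ms=3/4b
4) 784.884ms=9/4b +261.628ms=3/4b
5) 1046.512ms=3b +261.628ms=3/4b
6) 1308.14ms=15/4b +87.209ms=1/4b
7) 1395.349ms=4b +1395.349ms=4b
Σ=8b of 8 (172bpm 4/4) — PASS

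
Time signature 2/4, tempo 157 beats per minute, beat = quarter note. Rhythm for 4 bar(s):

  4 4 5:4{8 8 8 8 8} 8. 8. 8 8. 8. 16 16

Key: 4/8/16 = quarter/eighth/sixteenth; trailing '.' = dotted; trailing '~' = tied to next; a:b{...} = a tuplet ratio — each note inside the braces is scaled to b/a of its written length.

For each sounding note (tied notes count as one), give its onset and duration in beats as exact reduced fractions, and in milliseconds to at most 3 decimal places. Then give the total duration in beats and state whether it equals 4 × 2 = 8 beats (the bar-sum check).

1) 0.0ms=0b +382.166ms=1b
2) 382.166ms=1b +382.166ms=1b
3) 764.331ms=2b +152.866ms=2/5b
4) 917.197ms=12/5b +152.866ms=2/5b
5) 1070.064ms=14/5b +152.866ms=2/5b
6) 1222.93ms=16/5b +152.866ms=2/5b
7) 1375.796ms=18/5b +152.866ms=2/5b
8) 1528.662ms=4b +286.624ms=3/4b
9) 1815.287ms=19/4b +286.624ms=3/4b
10) 2101.911ms=11/2b +191.083ms=1/2b
11) 2292.994ms=6b +286.624ms=3/4b
12) 2579.618ms=27/4b +286.624ms=3/4b
13) 2866.242ms=15/2b +95.541ms=1/4b
14) 2961.783ms=31/4b +95.541ms=1/4b
Σ=8b of 8 (157bpm 2/4) — PASS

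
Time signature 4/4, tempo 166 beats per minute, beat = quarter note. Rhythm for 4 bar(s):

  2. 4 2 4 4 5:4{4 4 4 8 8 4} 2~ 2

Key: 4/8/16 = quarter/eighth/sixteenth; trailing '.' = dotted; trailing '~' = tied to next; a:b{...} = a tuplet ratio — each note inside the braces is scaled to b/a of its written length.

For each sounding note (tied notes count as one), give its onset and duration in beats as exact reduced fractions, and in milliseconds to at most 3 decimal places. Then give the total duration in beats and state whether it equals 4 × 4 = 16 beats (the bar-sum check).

1) 0.0ms=0b +1084.337ms=3b
2) 1084.337ms=3b +361.446ms=1b
3) 1445.783ms=4b +722.892ms=2b
4) 2168.675ms=6b +361.446ms=1b
5) 2530.12ms=7b +361.446ms=1b
6) 2891.566ms=8b +289.157ms=4/5b
7) 3180.723ms=44/5b +289.157ms=4/5b
8) 3469.88ms=48/5b +289.157ms=4/5b
9) 3759.036ms=52/5b +144.578ms=2/5b
10) 3903.614ms=54/5b +144.578ms=2/5b
11) 4048.193ms=56/5b +289.157ms=4/5b
12) 4337.349ms=12b +1445.783ms=4b
Σ=16b of 16 (166bpm 4/4) — PASS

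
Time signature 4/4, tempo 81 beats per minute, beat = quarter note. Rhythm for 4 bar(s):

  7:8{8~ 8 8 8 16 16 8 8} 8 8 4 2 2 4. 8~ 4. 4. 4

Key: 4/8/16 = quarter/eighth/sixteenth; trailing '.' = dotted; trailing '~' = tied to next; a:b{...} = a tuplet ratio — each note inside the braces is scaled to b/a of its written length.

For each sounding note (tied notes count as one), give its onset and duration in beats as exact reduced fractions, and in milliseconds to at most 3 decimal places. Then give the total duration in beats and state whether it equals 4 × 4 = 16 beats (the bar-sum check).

1) 0.0ms=0b +846.561ms=8/7b
2) 846.561ms=8/7b +423.28ms=4/7b
3) 1269.841ms=12/7b +423.28ms=4/7b
4) 1693.122ms=16/7b +211.64ms=2/7b
5) 1904.762ms=18/7b +211.64ms=2/7b
6) 2116.402ms=20/7b +423.28ms=4/7b
7) 2539.683ms=24/7b +423.28ms=4/7b
8) 2962.963ms=4b +370.37ms=1/2b
9) 3333.333ms=9/2b +370.37ms=1/2b
10) 3703.704ms=5b +740.741ms=1b
11) 4444.444ms=6b +1481.481ms=2b
12) 5925.926ms=8b +1481.481ms=2b
13) 7407.407ms=10b +1111.111ms=3/2b
14) 8518.519ms=23/2b +1481.481ms=2b
15) 10000.0ms=27/2b +1111.111ms=3/2b
16) 11111.111ms=15b +740.741ms=1b
Σ=16b of 16 (81bpm 4/4) — PASS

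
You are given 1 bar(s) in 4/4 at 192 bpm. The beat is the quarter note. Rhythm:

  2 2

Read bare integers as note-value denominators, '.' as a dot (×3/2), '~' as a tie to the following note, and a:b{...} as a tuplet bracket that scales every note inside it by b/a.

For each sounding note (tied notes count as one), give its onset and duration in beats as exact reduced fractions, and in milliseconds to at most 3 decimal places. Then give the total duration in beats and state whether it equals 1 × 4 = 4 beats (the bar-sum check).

1) 0.0ms=0b +625.0ms=2b
2) 625.0ms=2b +625.0ms=2b
Σ=4b of 4 (192bpm 4/4) — PASS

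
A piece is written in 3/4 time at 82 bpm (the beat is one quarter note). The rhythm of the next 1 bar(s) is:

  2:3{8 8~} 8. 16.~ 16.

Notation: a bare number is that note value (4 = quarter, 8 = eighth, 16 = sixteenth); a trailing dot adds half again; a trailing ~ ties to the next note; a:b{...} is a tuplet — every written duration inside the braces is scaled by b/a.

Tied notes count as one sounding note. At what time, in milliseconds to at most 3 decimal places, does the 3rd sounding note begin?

note 3 onset = 9/4b = 1646.341ms

1. 0.0ms @ 0 + 548.78ms (3/4)
2. 548.78ms @ 3/4 + 1097.561ms (3/2)
3. 1646.341ms @ 9/4 + 548.78ms (3/4)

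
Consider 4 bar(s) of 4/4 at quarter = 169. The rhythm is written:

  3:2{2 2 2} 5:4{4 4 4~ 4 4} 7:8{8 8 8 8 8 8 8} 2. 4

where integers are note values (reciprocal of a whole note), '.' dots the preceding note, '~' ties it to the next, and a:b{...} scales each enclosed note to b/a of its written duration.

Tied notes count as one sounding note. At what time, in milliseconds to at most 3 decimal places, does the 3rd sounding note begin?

note 3 onset = 8/3b = 946.746ms

1. 0.0ms @ 0 + 473.373ms (4/3)
2. 473.373ms @ 4/3 + 473.373ms (4/3)
3. 946.746ms @ 8/3 + 473.373ms (4/3)
4. 1420.118ms @ 4 + 284.024ms (4/5)
5. 1704.142ms @ 24/5 + 284.024ms (4/5)
6. 1988.166ms @ 28/5 + 568.047ms (8/5)
7. 2556.213ms @ 36/5 + 284.024ms (4/5)
8. 2840.237ms @ 8 + 202.874ms (4/7)
9. 3043.111ms @ 60/7 + 202.874ms (4/7)
10. 3245.985ms @ 64/7 + 202.874ms (4/7)
11. 3448.859ms @ 68/7 + 202.874ms (4/7)
12. 3651.733ms @ 72/7 + 202.874ms (4/7)
13. 3854.607ms @ 76/7 + 202.874ms (4/7)
14. 4057.481ms @ 80/7 + 202.874ms (4/7)
15. 4260.355ms @ 12 + 1065.089ms (3)
16. 5325.444ms @ 15 + 355.03ms (1)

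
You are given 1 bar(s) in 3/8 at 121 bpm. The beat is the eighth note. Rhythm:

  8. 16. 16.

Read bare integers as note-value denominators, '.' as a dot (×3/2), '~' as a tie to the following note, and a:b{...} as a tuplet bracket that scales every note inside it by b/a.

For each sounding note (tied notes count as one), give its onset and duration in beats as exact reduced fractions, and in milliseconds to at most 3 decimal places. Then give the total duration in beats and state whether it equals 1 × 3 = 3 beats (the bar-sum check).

1) 0.0ms=0b +743.802ms=3/2b
2) 743.802ms=3/2b +371.901ms=3/4b
3) 1115.702ms=9/4b +371.901ms=3/4b
Σ=3b of 3 (121bpm 3/8) — PASS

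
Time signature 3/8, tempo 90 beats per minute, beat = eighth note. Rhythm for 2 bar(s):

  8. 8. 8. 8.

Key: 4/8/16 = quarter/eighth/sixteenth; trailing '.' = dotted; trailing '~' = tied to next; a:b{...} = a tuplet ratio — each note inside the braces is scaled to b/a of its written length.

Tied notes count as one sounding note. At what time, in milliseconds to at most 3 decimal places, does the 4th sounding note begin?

note 4 onset = 9/2b = 3000.0ms

1. 0.0ms @ 0 + 1000.0ms (3/2)
2. 1000.0ms @ 3/2 + 1000.0ms (3/2)
3. 2000.0ms @ 3 + 1000.0ms (3/2)
4. 3000.0ms @ 9/2 + 1000.0ms (3/2)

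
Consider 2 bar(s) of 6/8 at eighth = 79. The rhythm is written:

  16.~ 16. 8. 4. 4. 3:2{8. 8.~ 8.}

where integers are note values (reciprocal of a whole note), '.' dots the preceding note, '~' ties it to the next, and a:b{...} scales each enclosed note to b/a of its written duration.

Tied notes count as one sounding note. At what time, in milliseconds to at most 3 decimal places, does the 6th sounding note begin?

note 6 onset = 10b = 7594.937ms

1. 0.0ms @ 0 + 1139.241ms (3/2)
2. 1139.241ms @ 3/2 + 1139.241ms (3/2)
3. 2278.481ms @ 3 + 2278.481ms (3)
4. 4556.962ms @ 6 + 2278.481ms (3)
5. 6835.443ms @ 9 + 759.494ms (1)
6. 7594.937ms @ 10 + 1518.987ms (2)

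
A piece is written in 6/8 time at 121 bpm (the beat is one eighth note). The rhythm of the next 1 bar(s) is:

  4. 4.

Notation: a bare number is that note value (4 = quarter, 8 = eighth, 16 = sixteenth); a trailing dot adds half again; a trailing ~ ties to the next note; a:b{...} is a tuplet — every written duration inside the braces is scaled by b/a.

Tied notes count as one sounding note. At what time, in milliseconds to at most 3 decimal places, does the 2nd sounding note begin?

1. 0.0ms @ 0 + 1487.603ms (3)
2. 1487.603ms @ 3 + 1487.603ms (3)

note 2 onset = 3b = 1487.603ms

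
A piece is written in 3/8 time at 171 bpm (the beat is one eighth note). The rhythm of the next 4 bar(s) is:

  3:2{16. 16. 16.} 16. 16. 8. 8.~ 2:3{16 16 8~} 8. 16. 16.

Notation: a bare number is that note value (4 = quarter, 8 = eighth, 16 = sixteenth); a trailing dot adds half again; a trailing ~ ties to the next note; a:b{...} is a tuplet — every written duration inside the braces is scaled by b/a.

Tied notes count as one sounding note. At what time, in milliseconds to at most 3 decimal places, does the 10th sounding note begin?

1. 0.0ms @ 0 + 175.439ms (1/2)
2. 175.439ms @ 1/2 + 175.439ms (1/2)
3. 350.877ms @ 1 + 175.439ms (1/2)
4. 526.316ms @ 3/2 + 263.158ms (3/4)
5. 789.474ms @ 9/4 + 263.158ms (3/4)
6. 1052.632ms @ 3 + 526.316ms (3/2)
7. 1578.947ms @ 9/2 + 789.474ms (9/4)
8. 2368.421ms @ 27/4 + 263.158ms (3/4)
9. 2631.579ms @ 15/2 + 1052.632ms (3)
10. 3684.211ms @ 21/2 + 263.158ms (3/4)
11. 3947.368ms @ 45/4 + 263.158ms (3/4)

note 10 onset = 21/2b = 3684.211ms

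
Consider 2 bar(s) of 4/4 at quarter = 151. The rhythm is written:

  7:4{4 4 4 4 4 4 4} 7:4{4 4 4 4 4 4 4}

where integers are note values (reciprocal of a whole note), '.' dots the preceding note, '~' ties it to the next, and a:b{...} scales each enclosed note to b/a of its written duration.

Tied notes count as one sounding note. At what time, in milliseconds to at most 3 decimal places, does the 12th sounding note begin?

1. 0.0ms @ 0 + 227.058ms (4/7)
2. 227.058ms @ 4/7 + 227.058ms (4/7)
3. 454.115ms @ 8/7 + 227.058ms (4/7)
4. 681.173ms @ 12/7 + 227.058ms (4/7)
5. 908.231ms @ 16/7 + 227.058ms (4/7)
6. 1135.289ms @ 20/7 + 227.058ms (4/7)
7. 1362.346ms @ 24/7 + 227.058ms (4/7)
8. 1589.404ms @ 4 + 227.058ms (4/7)
9. 1816.462ms @ 32/7 + 227.058ms (4/7)
10. 2043.519ms @ 36/7 + 227.058ms (4/7)
11. 2270.577ms @ 40/7 + 227.058ms (4/7)
12. 2497.635ms @ 44/7 + 227.058ms (4/7)
13. 2724.693ms @ 48/7 + 227.058ms (4/7)
14. 2951.75ms @ 52/7 + 227.058ms (4/7)

note 12 onset = 44/7b = 2497.635ms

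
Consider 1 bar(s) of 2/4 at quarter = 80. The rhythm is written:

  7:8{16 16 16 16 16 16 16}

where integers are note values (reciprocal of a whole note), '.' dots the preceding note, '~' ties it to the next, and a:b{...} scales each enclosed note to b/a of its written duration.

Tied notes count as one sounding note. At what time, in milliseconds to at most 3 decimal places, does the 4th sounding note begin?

note 4 onset = 6/7b = 642.857ms

1. 0.0ms @ 0 + 214.286ms (2/7)
2. 214.286ms @ 2/7 + 214.286ms (2/7)
3. 428.571ms @ 4/7 + 214.286ms (2/7)
4. 642.857ms @ 6/7 + 214.286ms (2/7)
5. 857.143ms @ 8/7 + 214.286ms (2/7)
6. 1071.429ms @ 10/7 + 214.286ms (2/7)
7. 1285.714ms @ 12/7 + 214.286ms (2/7)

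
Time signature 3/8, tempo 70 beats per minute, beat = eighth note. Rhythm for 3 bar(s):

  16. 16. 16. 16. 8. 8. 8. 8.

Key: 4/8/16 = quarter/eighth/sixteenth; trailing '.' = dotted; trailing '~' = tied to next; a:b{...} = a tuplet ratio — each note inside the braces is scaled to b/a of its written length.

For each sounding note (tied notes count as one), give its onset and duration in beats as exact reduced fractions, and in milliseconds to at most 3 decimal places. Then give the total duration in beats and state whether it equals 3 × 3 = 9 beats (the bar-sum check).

1) 0.0ms=0b +642.857ms=3/4b
2) 642.857ms=3/4b +642.857ms=3/4b
3) 1285.714ms=3/2b +642.857ms=3/4b
4) 1928.571ms=9/4b +642.857ms=3/4b
5) 2571.429ms=3b +1285.714ms=3/2b
6) 3857.143ms=9/2b +1285.714ms=3/2b
7) 5142.857ms=6b +1285.714ms=3/2b
8) 6428.571ms=15/2b +1285.714ms=3/2b
Σ=9b of 9 (70bpm 3/8) — PASS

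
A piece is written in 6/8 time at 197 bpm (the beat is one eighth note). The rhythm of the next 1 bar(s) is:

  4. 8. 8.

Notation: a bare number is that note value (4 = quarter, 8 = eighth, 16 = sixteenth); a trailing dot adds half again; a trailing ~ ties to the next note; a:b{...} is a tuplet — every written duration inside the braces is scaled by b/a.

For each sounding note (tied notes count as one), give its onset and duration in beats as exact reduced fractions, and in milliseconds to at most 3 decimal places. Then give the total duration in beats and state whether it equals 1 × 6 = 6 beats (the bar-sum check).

1) 0.0ms=0b +913.706ms=3b
2) 913.706ms=3b +456.853ms=3/2b
3) 1370.558ms=9/2b +456.853ms=3/2b
Σ=6b of 6 (197bpm 6/8) — PASS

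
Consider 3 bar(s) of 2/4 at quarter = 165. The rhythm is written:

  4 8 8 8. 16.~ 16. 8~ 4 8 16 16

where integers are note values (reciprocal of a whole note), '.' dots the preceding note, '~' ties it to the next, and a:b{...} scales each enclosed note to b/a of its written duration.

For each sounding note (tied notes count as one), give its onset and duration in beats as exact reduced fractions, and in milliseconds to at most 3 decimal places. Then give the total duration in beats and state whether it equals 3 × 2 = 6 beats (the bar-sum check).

1) 0.0ms=0b +363.636ms=1b
2) 363.636ms=1b +181.818ms=1/2b
3) 545.455ms=3/2b +181.818ms=1/2b
4) 727.273ms=2b +272.727ms=3/4b
5) 1000.0ms=11/4b +272.727ms=3/4b
6) 1272.727ms=7/2b +545.455ms=3/2b
7) 1818.182ms=5b +181.818ms=1/2b
8) 2000.0ms=11/2b +90.909ms=1/4b
9) 2090.909ms=23/4b +90.909ms=1/4b
Σ=6b of 6 (165bpm 2/4) — PASS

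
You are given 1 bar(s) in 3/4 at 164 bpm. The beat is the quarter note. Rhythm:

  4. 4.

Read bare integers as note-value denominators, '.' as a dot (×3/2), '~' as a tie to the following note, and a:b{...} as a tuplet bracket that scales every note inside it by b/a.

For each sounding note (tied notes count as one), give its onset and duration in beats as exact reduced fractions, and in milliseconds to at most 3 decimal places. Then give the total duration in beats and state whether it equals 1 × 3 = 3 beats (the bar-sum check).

1) 0.0ms=0b +548.78ms=3/2b
2) 548.78ms=3/2b +548.78ms=3/2b
Σ=3b of 3 (164bpm 3/4) — PASS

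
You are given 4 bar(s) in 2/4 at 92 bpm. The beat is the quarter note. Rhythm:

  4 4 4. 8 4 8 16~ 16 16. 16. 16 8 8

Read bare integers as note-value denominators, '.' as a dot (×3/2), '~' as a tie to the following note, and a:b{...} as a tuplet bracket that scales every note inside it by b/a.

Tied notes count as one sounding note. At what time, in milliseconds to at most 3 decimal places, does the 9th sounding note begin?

1. 0.0ms @ 0 + 652.174ms (1)
2. 652.174ms @ 1 + 652.174ms (1)
3. 1304.348ms @ 2 + 978.261ms (3/2)
4. 2282.609ms @ 7/2 + 326.087ms (1/2)
5. 2608.696ms @ 4 + 652.174ms (1)
6. 3260.87ms @ 5 + 326.087ms (1/2)
7. 3586.957ms @ 11/2 + 326.087ms (1/2)
8. 3913.043ms @ 6 + 244.565ms (3/8)
9. 4157.609ms @ 51/8 + 244.565ms (3/8)
10. 4402.174ms @ 27/4 + 163.043ms (1/4)
11. 4565.217ms @ 7 + 326.087ms (1/2)
12. 4891.304ms @ 15/2 + 326.087ms (1/2)

note 9 onset = 51/8b = 4157.609ms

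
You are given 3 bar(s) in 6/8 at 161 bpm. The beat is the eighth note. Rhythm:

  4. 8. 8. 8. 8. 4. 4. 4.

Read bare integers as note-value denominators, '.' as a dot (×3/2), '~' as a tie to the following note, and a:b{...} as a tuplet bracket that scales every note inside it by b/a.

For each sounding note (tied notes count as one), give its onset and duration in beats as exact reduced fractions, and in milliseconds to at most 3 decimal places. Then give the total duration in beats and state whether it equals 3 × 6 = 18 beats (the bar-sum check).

1) 0.0ms=0b +1118.012ms=3b
2) 1118.012ms=3b +559.006ms=3/2b
3) 1677.019ms=9/2b +559.006ms=3/2b
4) 2236.025ms=6b +559.006ms=3/2b
5) 2795.031ms=15/2b +559.006ms=3/2b
6) 3354.037ms=9b +1118.012ms=3b
7) 4472.05ms=12b +1118.012ms=3b
8) 5590.062ms=15b +1118.012ms=3b
Σ=18b of 18 (161bpm 6/8) — PASS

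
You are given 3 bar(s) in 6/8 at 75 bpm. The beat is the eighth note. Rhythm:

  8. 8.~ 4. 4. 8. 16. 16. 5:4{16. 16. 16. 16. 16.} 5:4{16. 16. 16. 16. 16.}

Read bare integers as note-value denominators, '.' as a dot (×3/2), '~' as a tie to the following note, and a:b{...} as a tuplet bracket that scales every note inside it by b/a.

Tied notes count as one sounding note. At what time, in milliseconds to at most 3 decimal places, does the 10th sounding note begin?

1. 0.0ms @ 0 + 1200.0ms (3/2)
2. 1200.0ms @ 3/2 + 3600.0ms (9/2)
3. 4800.0ms @ 6 + 2400.0ms (3)
4. 7200.0ms @ 9 + 1200.0ms (3/2)
5. 8400.0ms @ 21/2 + 600.0ms (3/4)
6. 9000.0ms @ 45/4 + 600.0ms (3/4)
7. 9600.0ms @ 12 + 480.0ms (3/5)
8. 10080.0ms @ 63/5 + 480.0ms (3/5)
9. 10560.0ms @ 66/5 + 480.0ms (3/5)
10. 11040.0ms @ 69/5 + 480.0ms (3/5)
11. 11520.0ms @ 72/5 + 480.0ms (3/5)
12. 12000.0ms @ 15 + 480.0ms (3/5)
13. 12480.0ms @ 78/5 + 480.0ms (3/5)
14. 12960.0ms @ 81/5 + 480.0ms (3/5)
15. 13440.0ms @ 84/5 + 480.0ms (3/5)
16. 13920.0ms @ 87/5 + 480.0ms (3/5)

note 10 onset = 69/5b = 11040.0ms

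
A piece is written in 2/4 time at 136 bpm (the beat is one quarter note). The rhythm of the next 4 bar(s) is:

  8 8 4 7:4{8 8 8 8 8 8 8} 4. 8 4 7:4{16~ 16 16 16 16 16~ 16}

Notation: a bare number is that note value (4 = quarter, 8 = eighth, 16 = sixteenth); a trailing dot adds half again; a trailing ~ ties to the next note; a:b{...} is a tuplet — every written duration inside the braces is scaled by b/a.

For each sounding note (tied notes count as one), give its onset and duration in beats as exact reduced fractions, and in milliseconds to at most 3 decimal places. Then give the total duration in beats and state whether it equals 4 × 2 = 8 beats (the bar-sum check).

1) 0.0ms=0b +220.588ms=1/2b
2) 220.588ms=1/2b +220.588ms=1/2b
3) 441.176ms=1b +441.176ms=1b
4) 882.353ms=2b +126.05ms=2/7b
5) 1008.403ms=16/7b +126.05ms=2/7b
6) 1134.454ms=18/7b +126.05ms=2/7b
7) 1260.504ms=20/7b +126.05ms=2/7b
8) 1386.555ms=22/7b +126.05ms=2/7b
9) 1512.605ms=24/7b +126.05ms=2/7b
10) 1638.655ms=26/7b +126.05ms=2/7b
11) 1764.706ms=4b +661.765ms=3/2b
12) 2426.471ms=11/2b +220.588ms=1/2b
13) 2647.059ms=6b +441.176ms=1b
14) 3088.235ms=7b +126.05ms=2/7b
15) 3214.286ms=51/7b +63.025ms=1/7b
16) 3277.311ms=52/7b +63.025ms=1/7b
17) 3340.336ms=53/7b +63.025ms=1/7b
18) 3403.361ms=54/7b +126.05ms=2/7b
Σ=8b of 8 (136bpm 2/4) — PASS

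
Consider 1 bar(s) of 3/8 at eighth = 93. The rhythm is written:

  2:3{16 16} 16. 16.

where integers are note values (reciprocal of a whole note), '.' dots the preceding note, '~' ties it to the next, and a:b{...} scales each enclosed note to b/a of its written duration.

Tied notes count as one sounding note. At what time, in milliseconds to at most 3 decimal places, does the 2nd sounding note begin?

note 2 onset = 3/4b = 483.871ms

1. 0.0ms @ 0 + 483.871ms (3/4)
2. 483.871ms @ 3/4 + 483.871ms (3/4)
3. 967.742ms @ 3/2 + 483.871ms (3/4)
4. 1451.613ms @ 9/4 + 483.871ms (3/4)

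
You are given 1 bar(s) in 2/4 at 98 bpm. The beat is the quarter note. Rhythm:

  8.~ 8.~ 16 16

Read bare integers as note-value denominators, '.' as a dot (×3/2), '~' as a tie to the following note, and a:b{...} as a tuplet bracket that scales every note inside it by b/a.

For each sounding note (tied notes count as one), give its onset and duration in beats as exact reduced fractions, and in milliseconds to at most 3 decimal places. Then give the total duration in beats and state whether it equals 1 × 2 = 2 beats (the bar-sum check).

1) 0.0ms=0b +1071.429ms=7/4b
2) 1071.429ms=7/4b +153.061ms=1/4b
Σ=2b of 2 (98bpm 2/4) — PASS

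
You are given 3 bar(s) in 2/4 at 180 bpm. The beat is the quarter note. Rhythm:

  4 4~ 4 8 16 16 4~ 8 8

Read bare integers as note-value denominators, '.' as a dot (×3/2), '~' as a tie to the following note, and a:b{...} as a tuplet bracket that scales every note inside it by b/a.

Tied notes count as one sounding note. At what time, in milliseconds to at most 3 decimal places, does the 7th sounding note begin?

1. 0.0ms @ 0 + 333.333ms (1)
2. 333.333ms @ 1 + 666.667ms (2)
3. 1000.0ms @ 3 + 166.667ms (1/2)
4. 1166.667ms @ 7/2 + 83.333ms (1/4)
5. 1250.0ms @ 15/4 + 83.333ms (1/4)
6. 1333.333ms @ 4 + 500.0ms (3/2)
7. 1833.333ms @ 11/2 + 166.667ms (1/2)

note 7 onset = 11/2b = 1833.333ms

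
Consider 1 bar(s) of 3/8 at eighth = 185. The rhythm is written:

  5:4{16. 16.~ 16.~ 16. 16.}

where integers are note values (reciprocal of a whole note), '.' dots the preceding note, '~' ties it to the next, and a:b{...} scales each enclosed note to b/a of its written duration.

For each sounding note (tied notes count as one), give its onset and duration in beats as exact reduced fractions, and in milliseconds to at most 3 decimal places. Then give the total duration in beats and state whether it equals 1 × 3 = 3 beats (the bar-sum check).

1) 0.0ms=0b +194.595ms=3/5b
2) 194.595ms=3/5b +583.784ms=9/5b
3) 778.378ms=12/5b +194.595ms=3/5b
Σ=3b of 3 (185bpm 3/8) — PASS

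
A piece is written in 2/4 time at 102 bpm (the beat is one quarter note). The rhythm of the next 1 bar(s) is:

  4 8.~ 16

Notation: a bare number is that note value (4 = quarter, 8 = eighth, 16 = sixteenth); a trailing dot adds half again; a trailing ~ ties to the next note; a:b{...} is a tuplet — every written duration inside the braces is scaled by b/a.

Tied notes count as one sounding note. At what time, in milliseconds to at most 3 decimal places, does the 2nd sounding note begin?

note 2 onset = 1b = 588.235ms

1. 0.0ms @ 0 + 588.235ms (1)
2. 588.235ms @ 1 + 588.235ms (1)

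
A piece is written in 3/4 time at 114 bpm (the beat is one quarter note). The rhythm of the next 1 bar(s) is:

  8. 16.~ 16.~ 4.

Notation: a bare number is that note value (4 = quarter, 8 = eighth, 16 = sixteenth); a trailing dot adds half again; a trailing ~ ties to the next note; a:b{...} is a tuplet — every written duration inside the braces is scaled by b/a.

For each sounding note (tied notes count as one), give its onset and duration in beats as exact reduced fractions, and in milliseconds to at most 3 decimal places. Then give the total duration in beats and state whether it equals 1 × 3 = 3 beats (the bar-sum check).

1) 0.0ms=0b +394.737ms=3/4b
2) 394.737ms=3/4b +1184.211ms=9/4b
Σ=3b of 3 (114bpm 3/4) — PASS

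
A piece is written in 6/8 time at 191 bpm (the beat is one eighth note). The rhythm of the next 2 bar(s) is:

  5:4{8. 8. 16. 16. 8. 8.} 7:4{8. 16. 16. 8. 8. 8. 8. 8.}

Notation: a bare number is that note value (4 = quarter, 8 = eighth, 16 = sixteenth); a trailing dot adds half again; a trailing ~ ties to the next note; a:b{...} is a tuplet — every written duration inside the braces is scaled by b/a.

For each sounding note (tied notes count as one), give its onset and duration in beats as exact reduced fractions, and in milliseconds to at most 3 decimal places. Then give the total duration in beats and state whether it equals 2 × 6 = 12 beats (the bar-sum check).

1) 0.0ms=0b +376.963ms=6/5b
2) 376.963ms=6/5b +376.963ms=6/5b
3) 753.927ms=12/5b +188.482ms=3/5b
4) 942.408ms=3b +188.482ms=3/5b
5) 1130.89ms=18/5b +376.963ms=6/5b
6) 1507.853ms=24/5b +376.963ms=6/5b
7) 1884.817ms=6b +269.26ms=6/7b
8) 2154.076ms=48/7b +134.63ms=3/7b
9) 2288.706ms=51/7b +134.63ms=3/7b
10) 2423.336ms=54/7b +269.26ms=6/7b
11) 2692.595ms=60/7b +269.26ms=6/7b
12) 2961.855ms=66/7b +269.26ms=6/7b
13) 3231.114ms=72/7b +269.26ms=6/7b
14) 3500.374ms=78/7b +269.26ms=6/7b
Σ=12b of 12 (191bpm 6/8) — PASS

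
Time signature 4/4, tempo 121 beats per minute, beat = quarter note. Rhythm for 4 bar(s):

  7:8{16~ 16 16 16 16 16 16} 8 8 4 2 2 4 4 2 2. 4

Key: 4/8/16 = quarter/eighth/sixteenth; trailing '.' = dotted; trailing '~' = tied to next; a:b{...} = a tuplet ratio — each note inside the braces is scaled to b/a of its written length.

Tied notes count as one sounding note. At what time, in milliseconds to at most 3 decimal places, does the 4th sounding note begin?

1. 0.0ms @ 0 + 283.353ms (4/7)
2. 283.353ms @ 4/7 + 141.677ms (2/7)
3. 425.03ms @ 6/7 + 141.677ms (2/7)
4. 566.706ms @ 8/7 + 141.677ms (2/7)
5. 708.383ms @ 10/7 + 141.677ms (2/7)
6. 850.059ms @ 12/7 + 141.677ms (2/7)
7. 991.736ms @ 2 + 247.934ms (1/2)
8. 1239.669ms @ 5/2 + 247.934ms (1/2)
9. 1487.603ms @ 3 + 495.868ms (1)
10. 1983.471ms @ 4 + 991.736ms (2)
11. 2975.207ms @ 6 + 991.736ms (2)
12. 3966.942ms @ 8 + 495.868ms (1)
13. 4462.81ms @ 9 + 495.868ms (1)
14. 4958.678ms @ 10 + 991.736ms (2)
15. 5950.413ms @ 12 + 1487.603ms (3)
16. 7438.017ms @ 15 + 495.868ms (1)

note 4 onset = 8/7b = 566.706ms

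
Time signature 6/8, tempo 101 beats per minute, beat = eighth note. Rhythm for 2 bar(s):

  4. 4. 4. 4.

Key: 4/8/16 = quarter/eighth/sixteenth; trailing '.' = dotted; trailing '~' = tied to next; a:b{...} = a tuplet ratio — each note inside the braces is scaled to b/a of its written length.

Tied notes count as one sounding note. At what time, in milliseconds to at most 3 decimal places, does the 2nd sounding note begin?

1. 0.0ms @ 0 + 1782.178ms (3)
2. 1782.178ms @ 3 + 1782.178ms (3)
3. 3564.356ms @ 6 + 1782.178ms (3)
4. 5346.535ms @ 9 + 1782.178ms (3)

note 2 onset = 3b = 1782.178ms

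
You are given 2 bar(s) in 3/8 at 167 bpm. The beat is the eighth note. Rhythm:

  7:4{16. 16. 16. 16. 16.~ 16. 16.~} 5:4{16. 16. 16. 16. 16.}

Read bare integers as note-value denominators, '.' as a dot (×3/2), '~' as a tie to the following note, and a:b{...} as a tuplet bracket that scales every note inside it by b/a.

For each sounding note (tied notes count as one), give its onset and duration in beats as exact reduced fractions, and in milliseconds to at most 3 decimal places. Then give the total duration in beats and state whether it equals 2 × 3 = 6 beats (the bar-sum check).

1) 0.0ms=0b +153.978ms=3/7b
2) 153.978ms=3/7b +153.978ms=3/7b
3) 307.956ms=6/7b +153.978ms=3/7b
4) 461.933ms=9/7b +153.978ms=3/7b
5) 615.911ms=12/7b +307.956ms=6/7b
6) 923.867ms=18/7b +369.547ms=36/35b
7) 1293.413ms=18/5b +215.569ms=3/5b
8) 1508.982ms=21/5b +215.569ms=3/5b
9) 1724.551ms=24/5b +215.569ms=3/5b
10) 1940.12ms=27/5b +215.569ms=3/5b
Σ=6b of 6 (167bpm 3/8) — PASS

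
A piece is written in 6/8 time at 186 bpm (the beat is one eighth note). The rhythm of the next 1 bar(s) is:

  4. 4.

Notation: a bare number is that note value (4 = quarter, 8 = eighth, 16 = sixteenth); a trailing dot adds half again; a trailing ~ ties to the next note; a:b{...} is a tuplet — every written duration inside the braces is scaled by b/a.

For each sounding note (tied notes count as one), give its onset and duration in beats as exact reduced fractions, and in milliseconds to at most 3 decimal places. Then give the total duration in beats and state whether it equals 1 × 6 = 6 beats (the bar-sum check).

1) 0.0ms=0b +967.742ms=3b
2) 967.742ms=3b +967.742ms=3b
Σ=6b of 6 (186bpm 6/8) — PASS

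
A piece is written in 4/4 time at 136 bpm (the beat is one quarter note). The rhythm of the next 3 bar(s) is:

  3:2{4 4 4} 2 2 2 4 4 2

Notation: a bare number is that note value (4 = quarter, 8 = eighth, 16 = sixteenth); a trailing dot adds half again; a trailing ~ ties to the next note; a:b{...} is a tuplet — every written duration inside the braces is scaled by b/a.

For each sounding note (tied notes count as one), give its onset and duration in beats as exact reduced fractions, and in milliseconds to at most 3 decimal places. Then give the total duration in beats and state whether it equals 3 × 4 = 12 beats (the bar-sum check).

1) 0.0ms=0b +294.118ms=2/3b
2) 294.118ms=2/3b +294.118ms=2/3b
3) 588.235ms=4/3b +294.118ms=2/3b
4) 882.353ms=2b +882.353ms=2b
5) 1764.706ms=4b +882.353ms=2b
6) 2647.059ms=6b +882.353ms=2b
7) 3529.412ms=8b +441.176ms=1b
8) 3970.588ms=9b +441.176ms=1b
9) 4411.765ms=10b +882.353ms=2b
Σ=12b of 12 (136bpm 4/4) — PASS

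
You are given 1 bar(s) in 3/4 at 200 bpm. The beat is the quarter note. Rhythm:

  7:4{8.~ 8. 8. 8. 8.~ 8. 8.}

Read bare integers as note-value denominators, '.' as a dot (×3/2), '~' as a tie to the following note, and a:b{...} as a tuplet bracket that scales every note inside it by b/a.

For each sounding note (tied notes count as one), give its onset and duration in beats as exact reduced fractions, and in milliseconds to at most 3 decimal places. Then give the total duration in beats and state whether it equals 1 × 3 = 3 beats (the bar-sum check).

1) 0.0ms=0b +257.143ms=6/7b
2) 257.143ms=6/7b +128.571ms=3/7b
3) 385.714ms=9/7b +128.571ms=3/7b
4) 514.286ms=12/7b +257.143ms=6/7b
5) 771.429ms=18/7b +128.571ms=3/7b
Σ=3b of 3 (200bpm 3/4) — PASS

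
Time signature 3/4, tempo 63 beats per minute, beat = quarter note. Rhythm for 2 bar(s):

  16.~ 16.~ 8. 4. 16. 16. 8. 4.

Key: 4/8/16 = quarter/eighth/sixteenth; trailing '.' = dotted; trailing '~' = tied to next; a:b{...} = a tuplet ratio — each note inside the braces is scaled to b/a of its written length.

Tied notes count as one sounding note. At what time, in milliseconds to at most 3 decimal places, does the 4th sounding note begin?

1. 0.0ms @ 0 + 1428.571ms (3/2)
2. 1428.571ms @ 3/2 + 1428.571ms (3/2)
3. 2857.143ms @ 3 + 357.143ms (3/8)
4. 3214.286ms @ 27/8 + 357.143ms (3/8)
5. 3571.429ms @ 15/4 + 714.286ms (3/4)
6. 4285.714ms @ 9/2 + 1428.571ms (3/2)

note 4 onset = 27/8b = 3214.286ms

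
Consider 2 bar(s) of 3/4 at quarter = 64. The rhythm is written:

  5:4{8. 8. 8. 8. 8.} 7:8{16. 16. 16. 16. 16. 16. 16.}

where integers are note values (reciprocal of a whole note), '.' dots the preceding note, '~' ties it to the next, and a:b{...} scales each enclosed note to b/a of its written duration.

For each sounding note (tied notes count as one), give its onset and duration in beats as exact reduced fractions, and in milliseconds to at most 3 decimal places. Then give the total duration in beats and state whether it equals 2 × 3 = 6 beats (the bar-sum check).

1) 0.0ms=0b +562.5ms=3/5b
2) 562.5ms=3/5b +562.5ms=3/5b
3) 1125.0ms=6/5b +562.5ms=3/5b
4) 1687.5ms=9/5b +562.5ms=3/5b
5) 2250.0ms=12/5b +562.5ms=3/5b
6) 2812.5ms=3b +401.786ms=3/7b
7) 3214.286ms=24/7b +401.786ms=3/7b
8) 3616.071ms=27/7b +401.786ms=3/7b
9) 4017.857ms=30/7b +401.786ms=3/7b
10) 4419.643ms=33/7b +401.786ms=3/7b
11) 4821.429ms=36/7b +401.786ms=3/7b
12) 5223.214ms=39/7b +401.786ms=3/7b
Σ=6b of 6 (64bpm 3/4) — PASS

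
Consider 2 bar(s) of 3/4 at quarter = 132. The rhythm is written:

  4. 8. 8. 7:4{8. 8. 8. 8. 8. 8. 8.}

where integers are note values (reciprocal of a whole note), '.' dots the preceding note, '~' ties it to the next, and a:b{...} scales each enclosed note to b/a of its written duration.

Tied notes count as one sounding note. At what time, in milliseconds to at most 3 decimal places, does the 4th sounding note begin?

1. 0.0ms @ 0 + 681.818ms (3/2)
2. 681.818ms @ 3/2 + 340.909ms (3/4)
3. 1022.727ms @ 9/4 + 340.909ms (3/4)
4. 1363.636ms @ 3 + 194.805ms (3/7)
5. 1558.442ms @ 24/7 + 194.805ms (3/7)
6. 1753.247ms @ 27/7 + 194.805ms (3/7)
7. 1948.052ms @ 30/7 + 194.805ms (3/7)
8. 2142.857ms @ 33/7 + 194.805ms (3/7)
9. 2337.662ms @ 36/7 + 194.805ms (3/7)
10. 2532.468ms @ 39/7 + 194.805ms (3/7)

note 4 onset = 3b = 1363.636ms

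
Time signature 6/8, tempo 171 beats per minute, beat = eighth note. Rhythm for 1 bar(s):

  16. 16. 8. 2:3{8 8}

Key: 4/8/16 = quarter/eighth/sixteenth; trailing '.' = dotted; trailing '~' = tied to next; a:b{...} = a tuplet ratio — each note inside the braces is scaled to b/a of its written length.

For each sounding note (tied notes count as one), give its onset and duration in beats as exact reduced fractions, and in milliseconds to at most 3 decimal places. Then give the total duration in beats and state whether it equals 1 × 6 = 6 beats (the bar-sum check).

1) 0.0ms=0b +263.158ms=3/4b
2) 263.158ms=3/4b +263.158ms=3/4b
3) 526.316ms=3/2b +526.316ms=3/2b
4) 1052.632ms=3b +526.316ms=3/2b
5) 1578.947ms=9/2b +526.316ms=3/2b
Σ=6b of 6 (171bpm 6/8) — PASS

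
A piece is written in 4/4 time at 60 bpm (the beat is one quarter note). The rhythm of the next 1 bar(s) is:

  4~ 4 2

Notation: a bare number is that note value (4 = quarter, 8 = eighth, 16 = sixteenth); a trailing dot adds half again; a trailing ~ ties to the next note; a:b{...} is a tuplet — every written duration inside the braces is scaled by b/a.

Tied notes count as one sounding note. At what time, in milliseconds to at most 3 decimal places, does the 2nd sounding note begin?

note 2 onset = 2b = 2000.0ms

1. 0.0ms @ 0 + 2000.0ms (2)
2. 2000.0ms @ 2 + 2000.0ms (2)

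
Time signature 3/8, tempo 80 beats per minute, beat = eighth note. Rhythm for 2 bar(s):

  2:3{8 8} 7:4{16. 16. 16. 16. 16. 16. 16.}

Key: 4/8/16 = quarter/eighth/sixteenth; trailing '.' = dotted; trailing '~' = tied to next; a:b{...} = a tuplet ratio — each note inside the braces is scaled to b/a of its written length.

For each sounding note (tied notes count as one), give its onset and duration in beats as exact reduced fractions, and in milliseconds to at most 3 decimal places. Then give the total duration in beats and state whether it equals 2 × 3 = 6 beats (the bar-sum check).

1) 0.0ms=0b +1125.0ms=3/2b
2) 1125.0ms=3/2b +1125.0ms=3/2b
3) 2250.0ms=3b +321.429ms=3/7b
4) 2571.429ms=24/7b +321.429ms=3/7b
5) 2892.857ms=27/7b +321.429ms=3/7b
6) 3214.286ms=30/7b +321.429ms=3/7b
7) 3535.714ms=33/7b +321.429ms=3/7b
8) 3857.143ms=36/7b +321.429ms=3/7b
9) 4178.571ms=39/7b +321.429ms=3/7b
Σ=6b of 6 (80bpm 3/8) — PASS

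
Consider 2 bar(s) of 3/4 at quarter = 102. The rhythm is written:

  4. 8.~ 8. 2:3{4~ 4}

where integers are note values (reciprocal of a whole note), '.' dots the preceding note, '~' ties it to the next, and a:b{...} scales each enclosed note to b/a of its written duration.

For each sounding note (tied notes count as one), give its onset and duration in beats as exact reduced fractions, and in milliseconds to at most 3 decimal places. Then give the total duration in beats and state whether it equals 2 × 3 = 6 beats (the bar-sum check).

1) 0.0ms=0b +882.353ms=3/2b
2) 882.353ms=3/2b +882.353ms=3/2b
3) 1764.706ms=3b +1764.706ms=3b
Σ=6b of 6 (102bpm 3/4) — PASS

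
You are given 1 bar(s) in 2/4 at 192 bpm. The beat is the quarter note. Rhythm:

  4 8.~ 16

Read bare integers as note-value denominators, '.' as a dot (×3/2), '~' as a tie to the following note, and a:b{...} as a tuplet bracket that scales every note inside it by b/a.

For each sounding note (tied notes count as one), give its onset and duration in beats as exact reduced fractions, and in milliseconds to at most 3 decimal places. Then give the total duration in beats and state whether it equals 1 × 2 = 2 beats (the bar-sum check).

1) 0.0ms=0b +312.5ms=1b
2) 312.5ms=1b +312.5ms=1b
Σ=2b of 2 (192bpm 2/4) — PASS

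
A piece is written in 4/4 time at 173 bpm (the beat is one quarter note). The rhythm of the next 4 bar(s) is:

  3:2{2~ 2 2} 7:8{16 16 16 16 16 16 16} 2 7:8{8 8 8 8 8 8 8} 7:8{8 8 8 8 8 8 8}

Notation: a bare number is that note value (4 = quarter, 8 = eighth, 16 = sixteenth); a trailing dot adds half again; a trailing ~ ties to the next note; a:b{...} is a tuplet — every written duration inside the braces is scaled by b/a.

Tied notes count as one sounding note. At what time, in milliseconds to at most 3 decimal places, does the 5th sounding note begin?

1. 0.0ms @ 0 + 924.855ms (8/3)
2. 924.855ms @ 8/3 + 462.428ms (4/3)
3. 1387.283ms @ 4 + 99.092ms (2/7)
4. 1486.375ms @ 30/7 + 99.092ms (2/7)
5. 1585.467ms @ 32/7 + 99.092ms (2/7)
6. 1684.558ms @ 34/7 + 99.092ms (2/7)
7. 1783.65ms @ 36/7 + 99.092ms (2/7)
8. 1882.742ms @ 38/7 + 99.092ms (2/7)
9. 1981.833ms @ 40/7 + 99.092ms (2/7)
10. 2080.925ms @ 6 + 693.642ms (2)
11. 2774.566ms @ 8 + 198.183ms (4/7)
12. 2972.75ms @ 60/7 + 198.183ms (4/7)
13. 3170.933ms @ 64/7 + 198.183ms (4/7)
14. 3369.116ms @ 68/7 + 198.183ms (4/7)
15. 3567.3ms @ 72/7 + 198.183ms (4/7)
16. 3765.483ms @ 76/7 + 198.183ms (4/7)
17. 3963.666ms @ 80/7 + 198.183ms (4/7)
18. 4161.85ms @ 12 + 198.183ms (4/7)
19. 4360.033ms @ 88/7 + 198.183ms (4/7)
20. 4558.216ms @ 92/7 + 198.183ms (4/7)
21. 4756.4ms @ 96/7 + 198.183ms (4/7)
22. 4954.583ms @ 100/7 + 198.183ms (4/7)
23. 5152.766ms @ 104/7 + 198.183ms (4/7)
24. 5350.95ms @ 108/7 + 198.183ms (4/7)

note 5 onset = 32/7b = 1585.467ms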